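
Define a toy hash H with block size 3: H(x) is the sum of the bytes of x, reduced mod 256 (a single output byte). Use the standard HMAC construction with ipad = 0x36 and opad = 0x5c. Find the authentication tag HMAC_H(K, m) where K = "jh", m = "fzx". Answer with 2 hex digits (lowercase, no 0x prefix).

0e

Key "jh" = 6a 68 is 2 bytes ≤ B = 3; zero-pad to 3 bytes: K' = 6a 68 00.
K' ⊕ ipad = 5c 5e 36.  K' ⊕ opad = 36 34 5c.
Inner input = (K'⊕ipad) ∥ m = 5c 5e 36 ∥ 66 7a 78.
Inner hash: sum = 92+94+54+102+122+120 = 584; mod 256 = 72 → 48.
Outer input = (K'⊕opad) ∥ inner = 36 34 5c ∥ 48.
Outer hash (tag): sum = 54+52+92+72 = 270; mod 256 = 14 → 0e.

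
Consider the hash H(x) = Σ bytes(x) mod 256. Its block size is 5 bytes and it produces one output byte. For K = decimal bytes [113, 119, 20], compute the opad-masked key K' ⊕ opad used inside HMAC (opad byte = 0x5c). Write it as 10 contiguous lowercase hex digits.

Key decimal bytes [113, 119, 20] = 71 77 14 is 3 bytes ≤ B = 5; zero-pad to 5 bytes: K' = 71 77 14 00 00.
XOR each byte with 0x5c: 71⊕5c=2d, 77⊕5c=2b, 14⊕5c=48, 00⊕5c=5c, 00⊕5c=5c.

2d2b485c5c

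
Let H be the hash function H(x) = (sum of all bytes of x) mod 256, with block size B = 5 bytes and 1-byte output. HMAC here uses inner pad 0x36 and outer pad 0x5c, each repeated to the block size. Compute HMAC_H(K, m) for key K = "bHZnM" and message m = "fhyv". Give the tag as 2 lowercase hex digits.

Key "bHZnM" = 62 48 5a 6e 4d is exactly B = 5 bytes: K' = 62 48 5a 6e 4d.
K' ⊕ ipad = 54 7e 6c 58 7b.  K' ⊕ opad = 3e 14 06 32 11.
Inner input = (K'⊕ipad) ∥ m = 54 7e 6c 58 7b ∥ 66 68 79 76.
Inner hash: sum = 84+126+108+88+123+102+104+121+118 = 974; mod 256 = 206 → ce.
Outer input = (K'⊕opad) ∥ inner = 3e 14 06 32 11 ∥ ce.
Outer hash (tag): sum = 62+20+6+50+17+206 = 361; mod 256 = 105 → 69.

69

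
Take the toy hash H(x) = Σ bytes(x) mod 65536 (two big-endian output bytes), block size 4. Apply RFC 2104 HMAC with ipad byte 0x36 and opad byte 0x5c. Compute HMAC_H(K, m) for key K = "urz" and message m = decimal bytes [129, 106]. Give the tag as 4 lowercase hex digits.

Key "urz" = 75 72 7a is 3 bytes ≤ B = 4; zero-pad to 4 bytes: K' = 75 72 7a 00.
K' ⊕ ipad = 43 44 4c 36.  K' ⊕ opad = 29 2e 26 5c.
Inner input = (K'⊕ipad) ∥ m = 43 44 4c 36 ∥ 81 6a.
Inner hash: sum = 67+68+76+54+129+106 = 500 → 01 f4.
Outer input = (K'⊕opad) ∥ inner = 29 2e 26 5c ∥ 01 f4.
Outer hash (tag): sum = 41+46+38+92+1+244 = 462 → 01 ce.

01ce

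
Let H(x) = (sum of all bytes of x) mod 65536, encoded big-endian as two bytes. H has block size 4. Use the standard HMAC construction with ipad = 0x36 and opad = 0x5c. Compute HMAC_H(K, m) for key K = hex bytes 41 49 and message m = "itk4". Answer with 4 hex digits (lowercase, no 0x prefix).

Key hex bytes 41 49 is 2 bytes ≤ B = 4; zero-pad to 4 bytes: K' = 41 49 00 00.
K' ⊕ ipad = 77 7f 36 36.  K' ⊕ opad = 1d 15 5c 5c.
Inner input = (K'⊕ipad) ∥ m = 77 7f 36 36 ∥ 69 74 6b 34.
Inner hash: sum = 119+127+54+54+105+116+107+52 = 734 → 02 de.
Outer input = (K'⊕opad) ∥ inner = 1d 15 5c 5c ∥ 02 de.
Outer hash (tag): sum = 29+21+92+92+2+222 = 458 → 01 ca.

01ca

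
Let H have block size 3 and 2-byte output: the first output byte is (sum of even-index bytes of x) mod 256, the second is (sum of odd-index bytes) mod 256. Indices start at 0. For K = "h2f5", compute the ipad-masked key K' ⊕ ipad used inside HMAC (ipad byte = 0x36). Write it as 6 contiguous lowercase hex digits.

f85136

Key "h2f5" = 68 32 66 35 is 4 bytes > B = 3, so hash it first: H(key) = ce 67, then zero-pad to 3 bytes: K' = ce 67 00.
XOR each byte with 0x36: ce⊕36=f8, 67⊕36=51, 00⊕36=36.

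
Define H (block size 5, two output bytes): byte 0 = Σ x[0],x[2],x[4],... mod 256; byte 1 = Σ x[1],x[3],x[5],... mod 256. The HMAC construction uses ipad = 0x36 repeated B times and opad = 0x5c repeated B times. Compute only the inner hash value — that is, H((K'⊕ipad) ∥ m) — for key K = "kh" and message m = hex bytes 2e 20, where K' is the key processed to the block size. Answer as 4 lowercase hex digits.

Key "kh" = 6b 68 is 2 bytes ≤ B = 5; zero-pad to 5 bytes: K' = 6b 68 00 00 00.
K' ⊕ ipad = 5d 5e 36 36 36.
Inner input = 5d 5e 36 36 36 ∥ 2e 20.
Inner hash: even-index sum = 233 mod 256 = 233; odd-index sum = 194 mod 256 = 194 → e9 c2.

e9c2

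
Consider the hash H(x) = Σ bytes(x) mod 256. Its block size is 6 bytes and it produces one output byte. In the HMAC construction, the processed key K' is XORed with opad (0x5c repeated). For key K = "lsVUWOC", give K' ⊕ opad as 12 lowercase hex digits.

Key "lsVUWOC" = 6c 73 56 55 57 4f 43 is 7 bytes > B = 6, so hash it first: H(key) = 73, then zero-pad to 6 bytes: K' = 73 00 00 00 00 00.
XOR each byte with 0x5c: 73⊕5c=2f, 00⊕5c=5c, 00⊕5c=5c, 00⊕5c=5c, 00⊕5c=5c, 00⊕5c=5c.

2f5c5c5c5c5c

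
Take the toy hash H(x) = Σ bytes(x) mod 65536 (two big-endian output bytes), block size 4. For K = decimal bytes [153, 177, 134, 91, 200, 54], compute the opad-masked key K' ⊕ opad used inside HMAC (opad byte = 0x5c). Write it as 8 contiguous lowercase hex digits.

5f755c5c

Key decimal bytes [153, 177, 134, 91, 200, 54] = 99 b1 86 5b c8 36 is 6 bytes > B = 4, so hash it first: H(key) = 03 29, then zero-pad to 4 bytes: K' = 03 29 00 00.
XOR each byte with 0x5c: 03⊕5c=5f, 29⊕5c=75, 00⊕5c=5c, 00⊕5c=5c.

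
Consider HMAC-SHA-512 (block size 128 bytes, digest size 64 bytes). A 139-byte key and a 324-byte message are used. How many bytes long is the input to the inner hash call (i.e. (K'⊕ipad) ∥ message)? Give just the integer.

452

Key is 139 > 128 bytes, so it is hashed to 64 bytes then zero-padded to 128: |K'| = 128.
Inner input = (K'⊕ipad) ∥ m → 128 + 324 = 452 bytes.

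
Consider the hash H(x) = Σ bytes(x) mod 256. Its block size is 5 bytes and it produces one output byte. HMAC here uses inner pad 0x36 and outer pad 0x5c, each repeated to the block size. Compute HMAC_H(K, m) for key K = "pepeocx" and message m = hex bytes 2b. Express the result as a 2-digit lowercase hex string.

dd

Key "pepeocx" = 70 65 70 65 6f 63 78 is 7 bytes > B = 5, so hash it first: H(key) = f4, then zero-pad to 5 bytes: K' = f4 00 00 00 00.
K' ⊕ ipad = c2 36 36 36 36.  K' ⊕ opad = a8 5c 5c 5c 5c.
Inner input = (K'⊕ipad) ∥ m = c2 36 36 36 36 ∥ 2b.
Inner hash: sum = 194+54+54+54+54+43 = 453; mod 256 = 197 → c5.
Outer input = (K'⊕opad) ∥ inner = a8 5c 5c 5c 5c ∥ c5.
Outer hash (tag): sum = 168+92+92+92+92+197 = 733; mod 256 = 221 → dd.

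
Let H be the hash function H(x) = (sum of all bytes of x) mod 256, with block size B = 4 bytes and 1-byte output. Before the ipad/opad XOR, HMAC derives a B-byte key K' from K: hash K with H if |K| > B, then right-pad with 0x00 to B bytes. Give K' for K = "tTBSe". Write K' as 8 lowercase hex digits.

c2000000

|K| = 5 > B = 4, so first hash the key.
H(K): sum = 116+84+66+83+101 = 450; mod 256 = 194 → c2.
Zero-pad H(K) = c2 to 4 bytes: K' = c2 00 00 00.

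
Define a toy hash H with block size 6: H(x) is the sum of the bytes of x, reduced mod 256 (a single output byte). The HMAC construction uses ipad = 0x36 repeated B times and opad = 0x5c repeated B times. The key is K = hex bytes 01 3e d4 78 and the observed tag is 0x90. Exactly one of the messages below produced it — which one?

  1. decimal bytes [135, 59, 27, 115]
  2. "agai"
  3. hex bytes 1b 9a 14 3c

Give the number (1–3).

2

Key hex bytes 01 3e d4 78 is 4 bytes ≤ B = 6; zero-pad to 6 bytes: K' = 01 3e d4 78 00 00.
K' ⊕ ipad = 37 08 e2 4e 36 36; K' ⊕ opad = 5d 62 88 24 5c 5c.
m1: inner = H(37 08 e2 4e 36 36 87 3b 1b 73) = 2b; tag = H(5d 62 88 24 5c 5c 2b) = 4e
m2: inner = H(37 08 e2 4e 36 36 61 67 61 69) = 6d; tag = H(5d 62 88 24 5c 5c 6d) = 90 ← matches
m3: inner = H(37 08 e2 4e 36 36 1b 9a 14 3c) = e0; tag = H(5d 62 88 24 5c 5c e0) = 03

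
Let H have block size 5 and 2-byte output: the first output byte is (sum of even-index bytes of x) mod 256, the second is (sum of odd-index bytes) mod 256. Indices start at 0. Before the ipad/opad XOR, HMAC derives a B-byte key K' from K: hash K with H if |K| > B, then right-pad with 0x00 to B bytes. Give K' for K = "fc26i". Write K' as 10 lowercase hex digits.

6663323669

Key "fc26i" = 66 63 32 36 69 is exactly B = 5 bytes: K' = 66 63 32 36 69.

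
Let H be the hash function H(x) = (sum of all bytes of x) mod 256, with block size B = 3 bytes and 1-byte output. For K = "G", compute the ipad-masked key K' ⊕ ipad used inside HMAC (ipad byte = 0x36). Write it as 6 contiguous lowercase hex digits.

Key "G" = 47 is 1 byte ≤ B = 3; zero-pad to 3 bytes: K' = 47 00 00.
XOR each byte with 0x36: 47⊕36=71, 00⊕36=36, 00⊕36=36.

713636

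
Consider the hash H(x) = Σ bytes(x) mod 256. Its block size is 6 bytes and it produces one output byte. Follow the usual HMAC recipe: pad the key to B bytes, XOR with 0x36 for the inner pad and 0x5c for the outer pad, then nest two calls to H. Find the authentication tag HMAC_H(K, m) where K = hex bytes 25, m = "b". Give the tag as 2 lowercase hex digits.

c8

Key hex bytes 25 is 1 byte ≤ B = 6; zero-pad to 6 bytes: K' = 25 00 00 00 00 00.
K' ⊕ ipad = 13 36 36 36 36 36.  K' ⊕ opad = 79 5c 5c 5c 5c 5c.
Inner input = (K'⊕ipad) ∥ m = 13 36 36 36 36 36 ∥ 62.
Inner hash: sum = 19+54+54+54+54+54+98 = 387; mod 256 = 131 → 83.
Outer input = (K'⊕opad) ∥ inner = 79 5c 5c 5c 5c 5c ∥ 83.
Outer hash (tag): sum = 121+92+92+92+92+92+131 = 712; mod 256 = 200 → c8.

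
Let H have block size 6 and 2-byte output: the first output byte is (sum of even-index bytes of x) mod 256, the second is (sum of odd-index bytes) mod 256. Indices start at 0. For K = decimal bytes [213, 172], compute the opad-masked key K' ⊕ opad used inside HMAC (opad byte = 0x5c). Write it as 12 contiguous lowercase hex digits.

89f05c5c5c5c

Key decimal bytes [213, 172] = d5 ac is 2 bytes ≤ B = 6; zero-pad to 6 bytes: K' = d5 ac 00 00 00 00.
XOR each byte with 0x5c: d5⊕5c=89, ac⊕5c=f0, 00⊕5c=5c, 00⊕5c=5c, 00⊕5c=5c, 00⊕5c=5c.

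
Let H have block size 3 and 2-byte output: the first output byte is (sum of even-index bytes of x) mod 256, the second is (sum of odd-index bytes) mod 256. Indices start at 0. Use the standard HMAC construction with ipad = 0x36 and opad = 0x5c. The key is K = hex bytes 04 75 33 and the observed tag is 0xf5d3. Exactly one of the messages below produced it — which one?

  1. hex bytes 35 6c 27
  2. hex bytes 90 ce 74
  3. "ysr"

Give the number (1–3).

3

Key hex bytes 04 75 33 is exactly B = 3 bytes: K' = 04 75 33.
K' ⊕ ipad = 32 43 05; K' ⊕ opad = 58 29 6f.
m1: inner = H(32 43 05 35 6c 27) = a3 9f; tag = H(58 29 6f a3 9f) = 66cc
m2: inner = H(32 43 05 90 ce 74) = 05 47; tag = H(58 29 6f 05 47) = 0e2e
m3: inner = H(32 43 05 79 73 72) = aa 2e; tag = H(58 29 6f aa 2e) = f5d3 ← matches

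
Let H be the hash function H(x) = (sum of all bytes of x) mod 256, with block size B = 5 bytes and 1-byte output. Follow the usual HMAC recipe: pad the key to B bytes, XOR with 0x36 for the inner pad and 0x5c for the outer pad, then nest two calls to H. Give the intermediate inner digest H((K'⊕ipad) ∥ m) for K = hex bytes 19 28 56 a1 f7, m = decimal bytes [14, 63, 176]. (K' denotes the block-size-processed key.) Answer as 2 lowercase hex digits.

02

Key hex bytes 19 28 56 a1 f7 is exactly B = 5 bytes: K' = 19 28 56 a1 f7.
K' ⊕ ipad = 2f 1e 60 97 c1.
Inner input = 2f 1e 60 97 c1 ∥ 0e 3f b0.
Inner hash: sum = 47+30+96+151+193+14+63+176 = 770; mod 256 = 2 → 02.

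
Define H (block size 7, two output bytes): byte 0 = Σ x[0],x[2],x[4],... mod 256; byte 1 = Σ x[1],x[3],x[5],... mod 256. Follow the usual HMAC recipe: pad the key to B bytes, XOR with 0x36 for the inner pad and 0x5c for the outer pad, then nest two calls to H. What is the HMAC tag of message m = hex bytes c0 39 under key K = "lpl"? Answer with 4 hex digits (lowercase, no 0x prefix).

Key "lpl" = 6c 70 6c is 3 bytes ≤ B = 7; zero-pad to 7 bytes: K' = 6c 70 6c 00 00 00 00.
K' ⊕ ipad = 5a 46 5a 36 36 36 36.  K' ⊕ opad = 30 2c 30 5c 5c 5c 5c.
Inner input = (K'⊕ipad) ∥ m = 5a 46 5a 36 36 36 36 ∥ c0 39.
Inner hash: even-index sum = 345 mod 256 = 89; odd-index sum = 370 mod 256 = 114 → 59 72.
Outer input = (K'⊕opad) ∥ inner = 30 2c 30 5c 5c 5c 5c ∥ 59 72.
Outer hash (tag): even-index sum = 394 mod 256 = 138; odd-index sum = 317 mod 256 = 61 → 8a 3d.

8a3d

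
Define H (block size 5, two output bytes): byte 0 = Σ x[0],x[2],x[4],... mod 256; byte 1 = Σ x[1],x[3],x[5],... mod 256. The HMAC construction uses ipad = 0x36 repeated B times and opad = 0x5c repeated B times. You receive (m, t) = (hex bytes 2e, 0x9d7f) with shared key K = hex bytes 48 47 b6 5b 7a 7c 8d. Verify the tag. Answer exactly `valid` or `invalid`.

invalid

Key hex bytes 48 47 b6 5b 7a 7c 8d is 7 bytes > B = 5, so hash it first: H(key) = 05 1e, then zero-pad to 5 bytes: K' = 05 1e 00 00 00.
K' ⊕ ipad = 33 28 36 36 36; K' ⊕ opad = 59 42 5c 5c 5c.
Inner hash: even-index sum = 159 mod 256 = 159; odd-index sum = 140 mod 256 = 140 → 9f 8c.
Outer hash (recomputed tag): even-index sum = 413 mod 256 = 157; odd-index sum = 317 mod 256 = 61 → 9d 3d.
Recomputed tag = 9d3d; claimed = 9d7f → mismatch.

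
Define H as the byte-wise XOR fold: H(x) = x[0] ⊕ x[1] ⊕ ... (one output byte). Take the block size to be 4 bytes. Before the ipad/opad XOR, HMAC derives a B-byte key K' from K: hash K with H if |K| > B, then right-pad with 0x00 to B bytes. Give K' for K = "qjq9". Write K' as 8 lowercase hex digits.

Key "qjq9" = 71 6a 71 39 is exactly B = 4 bytes: K' = 71 6a 71 39.

716a7139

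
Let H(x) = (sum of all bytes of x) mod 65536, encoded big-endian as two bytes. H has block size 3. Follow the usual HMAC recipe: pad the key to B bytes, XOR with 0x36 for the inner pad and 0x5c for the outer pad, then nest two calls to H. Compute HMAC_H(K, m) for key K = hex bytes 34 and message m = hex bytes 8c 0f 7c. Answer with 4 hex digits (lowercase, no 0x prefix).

01a6

Key hex bytes 34 is 1 byte ≤ B = 3; zero-pad to 3 bytes: K' = 34 00 00.
K' ⊕ ipad = 02 36 36.  K' ⊕ opad = 68 5c 5c.
Inner input = (K'⊕ipad) ∥ m = 02 36 36 ∥ 8c 0f 7c.
Inner hash: sum = 2+54+54+140+15+124 = 389 → 01 85.
Outer input = (K'⊕opad) ∥ inner = 68 5c 5c ∥ 01 85.
Outer hash (tag): sum = 104+92+92+1+133 = 422 → 01 a6.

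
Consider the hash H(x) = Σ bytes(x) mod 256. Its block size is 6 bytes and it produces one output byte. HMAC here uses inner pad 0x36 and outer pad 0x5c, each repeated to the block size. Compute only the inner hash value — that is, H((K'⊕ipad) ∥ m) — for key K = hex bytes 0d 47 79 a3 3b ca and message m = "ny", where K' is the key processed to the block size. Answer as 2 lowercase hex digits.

Key hex bytes 0d 47 79 a3 3b ca is exactly B = 6 bytes: K' = 0d 47 79 a3 3b ca.
K' ⊕ ipad = 3b 71 4f 95 0d fc.
Inner input = 3b 71 4f 95 0d fc ∥ 6e 79.
Inner hash: sum = 59+113+79+149+13+252+110+121 = 896; mod 256 = 128 → 80.

80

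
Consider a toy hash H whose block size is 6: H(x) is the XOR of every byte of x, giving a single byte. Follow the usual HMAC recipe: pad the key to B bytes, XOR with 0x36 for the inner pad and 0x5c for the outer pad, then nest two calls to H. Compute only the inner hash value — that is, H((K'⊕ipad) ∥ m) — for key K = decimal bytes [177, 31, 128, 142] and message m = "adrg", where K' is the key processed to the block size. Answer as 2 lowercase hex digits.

Key decimal bytes [177, 31, 128, 142] = b1 1f 80 8e is 4 bytes ≤ B = 6; zero-pad to 6 bytes: K' = b1 1f 80 8e 00 00.
K' ⊕ ipad = 87 29 b6 b8 36 36.
Inner input = 87 29 b6 b8 36 36 ∥ 61 64 72 67.
Inner hash: XOR 87⊕29⊕b6⊕b8⊕36⊕36⊕61⊕64⊕72⊕67 = b0.

b0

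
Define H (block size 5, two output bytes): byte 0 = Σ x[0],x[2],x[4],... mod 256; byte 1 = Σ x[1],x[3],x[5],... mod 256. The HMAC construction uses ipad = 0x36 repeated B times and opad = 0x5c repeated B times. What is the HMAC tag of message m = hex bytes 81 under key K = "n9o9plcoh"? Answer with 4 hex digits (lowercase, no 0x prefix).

2e07

Key "n9o9plcoh" = 6e 39 6f 39 70 6c 63 6f 68 is 9 bytes > B = 5, so hash it first: H(key) = 18 4d, then zero-pad to 5 bytes: K' = 18 4d 00 00 00.
K' ⊕ ipad = 2e 7b 36 36 36.  K' ⊕ opad = 44 11 5c 5c 5c.
Inner input = (K'⊕ipad) ∥ m = 2e 7b 36 36 36 ∥ 81.
Inner hash: even-index sum = 154 mod 256 = 154; odd-index sum = 306 mod 256 = 50 → 9a 32.
Outer input = (K'⊕opad) ∥ inner = 44 11 5c 5c 5c ∥ 9a 32.
Outer hash (tag): even-index sum = 302 mod 256 = 46; odd-index sum = 263 mod 256 = 7 → 2e 07.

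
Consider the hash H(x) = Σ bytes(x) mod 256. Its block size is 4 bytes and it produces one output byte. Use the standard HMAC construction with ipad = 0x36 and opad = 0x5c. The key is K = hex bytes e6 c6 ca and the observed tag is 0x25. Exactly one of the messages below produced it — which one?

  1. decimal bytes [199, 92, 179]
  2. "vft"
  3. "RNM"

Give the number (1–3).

Key hex bytes e6 c6 ca is 3 bytes ≤ B = 4; zero-pad to 4 bytes: K' = e6 c6 ca 00.
K' ⊕ ipad = d0 f0 fc 36; K' ⊕ opad = ba 9a 96 5c.
m1: inner = H(d0 f0 fc 36 c7 5c b3) = c8; tag = H(ba 9a 96 5c c8) = 0e
m2: inner = H(d0 f0 fc 36 76 66 74) = 42; tag = H(ba 9a 96 5c 42) = 88
m3: inner = H(d0 f0 fc 36 52 4e 4d) = df; tag = H(ba 9a 96 5c df) = 25 ← matches

3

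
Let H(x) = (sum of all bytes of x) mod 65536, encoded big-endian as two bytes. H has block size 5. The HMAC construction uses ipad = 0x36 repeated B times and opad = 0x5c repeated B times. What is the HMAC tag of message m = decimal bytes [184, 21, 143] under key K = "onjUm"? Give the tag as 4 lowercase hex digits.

00ff

Key "onjUm" = 6f 6e 6a 55 6d is exactly B = 5 bytes: K' = 6f 6e 6a 55 6d.
K' ⊕ ipad = 59 58 5c 63 5b.  K' ⊕ opad = 33 32 36 09 31.
Inner input = (K'⊕ipad) ∥ m = 59 58 5c 63 5b ∥ b8 15 8f.
Inner hash: sum = 89+88+92+99+91+184+21+143 = 807 → 03 27.
Outer input = (K'⊕opad) ∥ inner = 33 32 36 09 31 ∥ 03 27.
Outer hash (tag): sum = 51+50+54+9+49+3+39 = 255 → 00 ff.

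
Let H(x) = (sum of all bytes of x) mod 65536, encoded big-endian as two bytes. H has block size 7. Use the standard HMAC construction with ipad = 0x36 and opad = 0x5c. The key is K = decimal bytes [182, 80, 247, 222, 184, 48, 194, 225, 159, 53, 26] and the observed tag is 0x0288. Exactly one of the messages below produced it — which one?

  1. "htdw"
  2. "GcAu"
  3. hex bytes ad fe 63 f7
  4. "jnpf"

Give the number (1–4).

1

Key decimal bytes [182, 80, 247, 222, 184, 48, 194, 225, 159, 53, 26] = b6 50 f7 de b8 30 c2 e1 9f 35 1a is 11 bytes > B = 7, so hash it first: H(key) = 06 54, then zero-pad to 7 bytes: K' = 06 54 00 00 00 00 00.
K' ⊕ ipad = 30 62 36 36 36 36 36; K' ⊕ opad = 5a 08 5c 5c 5c 5c 5c.
m1: inner = H(30 62 36 36 36 36 36 68 74 64 77) = 03 57; tag = H(5a 08 5c 5c 5c 5c 5c 03 57) = 0288 ← matches
m2: inner = H(30 62 36 36 36 36 36 47 63 41 75) = 03 00; tag = H(5a 08 5c 5c 5c 5c 5c 03 00) = 0231
m3: inner = H(30 62 36 36 36 36 36 ad fe 63 f7) = 04 a5; tag = H(5a 08 5c 5c 5c 5c 5c 04 a5) = 02d7
m4: inner = H(30 62 36 36 36 36 36 6a 6e 70 66) = 03 4e; tag = H(5a 08 5c 5c 5c 5c 5c 03 4e) = 027f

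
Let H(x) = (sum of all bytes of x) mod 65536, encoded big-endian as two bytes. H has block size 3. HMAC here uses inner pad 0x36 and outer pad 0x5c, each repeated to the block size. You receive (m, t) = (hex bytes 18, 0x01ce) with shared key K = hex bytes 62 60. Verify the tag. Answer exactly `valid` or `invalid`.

Key hex bytes 62 60 is 2 bytes ≤ B = 3; zero-pad to 3 bytes: K' = 62 60 00.
K' ⊕ ipad = 54 56 36; K' ⊕ opad = 3e 3c 5c.
Inner hash: sum = 84+86+54+24 = 248 → 00 f8.
Outer hash (recomputed tag): sum = 62+60+92+0+248 = 462 → 01 ce.
Recomputed tag = 01ce; claimed = 01ce → match.

valid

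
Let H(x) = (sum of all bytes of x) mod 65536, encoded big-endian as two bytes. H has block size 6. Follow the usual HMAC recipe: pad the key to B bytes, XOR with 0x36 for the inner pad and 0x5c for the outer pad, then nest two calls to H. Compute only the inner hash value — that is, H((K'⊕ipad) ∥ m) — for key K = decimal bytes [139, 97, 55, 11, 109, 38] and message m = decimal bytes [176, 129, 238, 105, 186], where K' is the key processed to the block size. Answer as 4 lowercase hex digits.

Key decimal bytes [139, 97, 55, 11, 109, 38] = 8b 61 37 0b 6d 26 is exactly B = 6 bytes: K' = 8b 61 37 0b 6d 26.
K' ⊕ ipad = bd 57 01 3d 5b 10.
Inner input = bd 57 01 3d 5b 10 ∥ b0 81 ee 69 ba.
Inner hash: sum = 189+87+1+61+91+16+176+129+238+105+186 = 1279 → 04 ff.

04ff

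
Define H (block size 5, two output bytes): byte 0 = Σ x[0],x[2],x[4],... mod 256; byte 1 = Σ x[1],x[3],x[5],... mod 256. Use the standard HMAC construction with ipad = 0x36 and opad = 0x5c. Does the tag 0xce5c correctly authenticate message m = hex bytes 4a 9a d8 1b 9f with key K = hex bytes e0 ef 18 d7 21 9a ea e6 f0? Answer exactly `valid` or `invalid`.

valid

Key hex bytes e0 ef 18 d7 21 9a ea e6 f0 is 9 bytes > B = 5, so hash it first: H(key) = f3 46, then zero-pad to 5 bytes: K' = f3 46 00 00 00.
K' ⊕ ipad = c5 70 36 36 36; K' ⊕ opad = af 1a 5c 5c 5c.
Inner hash: even-index sum = 486 mod 256 = 230; odd-index sum = 615 mod 256 = 103 → e6 67.
Outer hash (recomputed tag): even-index sum = 462 mod 256 = 206; odd-index sum = 348 mod 256 = 92 → ce 5c.
Recomputed tag = ce5c; claimed = ce5c → match.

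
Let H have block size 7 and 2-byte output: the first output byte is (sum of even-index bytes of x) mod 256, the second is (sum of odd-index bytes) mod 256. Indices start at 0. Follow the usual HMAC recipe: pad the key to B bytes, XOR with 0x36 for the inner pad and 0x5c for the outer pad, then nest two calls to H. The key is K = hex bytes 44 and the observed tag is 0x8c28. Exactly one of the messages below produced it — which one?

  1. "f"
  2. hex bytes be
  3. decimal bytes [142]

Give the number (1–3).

2

Key hex bytes 44 is 1 byte ≤ B = 7; zero-pad to 7 bytes: K' = 44 00 00 00 00 00 00.
K' ⊕ ipad = 72 36 36 36 36 36 36; K' ⊕ opad = 18 5c 5c 5c 5c 5c 5c.
m1: inner = H(72 36 36 36 36 36 36 66) = 14 08; tag = H(18 5c 5c 5c 5c 5c 5c 14 08) = 3428
m2: inner = H(72 36 36 36 36 36 36 be) = 14 60; tag = H(18 5c 5c 5c 5c 5c 5c 14 60) = 8c28 ← matches
m3: inner = H(72 36 36 36 36 36 36 8e) = 14 30; tag = H(18 5c 5c 5c 5c 5c 5c 14 30) = 5c28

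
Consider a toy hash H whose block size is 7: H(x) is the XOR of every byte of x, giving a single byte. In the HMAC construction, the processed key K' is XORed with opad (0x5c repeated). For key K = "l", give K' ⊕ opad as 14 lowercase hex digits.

Key "l" = 6c is 1 byte ≤ B = 7; zero-pad to 7 bytes: K' = 6c 00 00 00 00 00 00.
XOR each byte with 0x5c: 6c⊕5c=30, 00⊕5c=5c, 00⊕5c=5c, 00⊕5c=5c, 00⊕5c=5c, 00⊕5c=5c, 00⊕5c=5c.

305c5c5c5c5c5c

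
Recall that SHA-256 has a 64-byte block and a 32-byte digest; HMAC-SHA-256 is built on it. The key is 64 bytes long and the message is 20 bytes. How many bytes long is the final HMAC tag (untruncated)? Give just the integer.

32

The tag is one SHA-256 digest: 32 bytes.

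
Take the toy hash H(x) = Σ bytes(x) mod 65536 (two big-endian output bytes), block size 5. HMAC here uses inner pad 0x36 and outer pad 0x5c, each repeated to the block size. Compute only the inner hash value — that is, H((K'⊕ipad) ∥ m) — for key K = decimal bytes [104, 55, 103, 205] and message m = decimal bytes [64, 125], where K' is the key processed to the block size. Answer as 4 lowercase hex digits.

029e

Key decimal bytes [104, 55, 103, 205] = 68 37 67 cd is 4 bytes ≤ B = 5; zero-pad to 5 bytes: K' = 68 37 67 cd 00.
K' ⊕ ipad = 5e 01 51 fb 36.
Inner input = 5e 01 51 fb 36 ∥ 40 7d.
Inner hash: sum = 94+1+81+251+54+64+125 = 670 → 02 9e.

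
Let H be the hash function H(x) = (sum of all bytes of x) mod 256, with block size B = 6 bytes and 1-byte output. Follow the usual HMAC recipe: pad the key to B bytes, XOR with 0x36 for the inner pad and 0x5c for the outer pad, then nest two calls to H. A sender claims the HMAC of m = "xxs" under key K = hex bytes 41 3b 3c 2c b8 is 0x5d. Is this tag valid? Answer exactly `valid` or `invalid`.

Key hex bytes 41 3b 3c 2c b8 is 5 bytes ≤ B = 6; zero-pad to 6 bytes: K' = 41 3b 3c 2c b8 00.
K' ⊕ ipad = 77 0d 0a 1a 8e 36; K' ⊕ opad = 1d 67 60 70 e4 5c.
Inner hash: sum = 119+13+10+26+142+54+120+120+115 = 719; mod 256 = 207 → cf.
Outer hash (recomputed tag): sum = 29+103+96+112+228+92+207 = 867; mod 256 = 99 → 63.
Recomputed tag = 63; claimed = 5d → mismatch.

invalid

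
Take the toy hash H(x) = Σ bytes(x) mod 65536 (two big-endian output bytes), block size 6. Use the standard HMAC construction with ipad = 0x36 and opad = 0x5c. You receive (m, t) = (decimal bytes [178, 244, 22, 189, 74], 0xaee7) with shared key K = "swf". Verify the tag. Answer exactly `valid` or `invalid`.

invalid

Key "swf" = 73 77 66 is 3 bytes ≤ B = 6; zero-pad to 6 bytes: K' = 73 77 66 00 00 00.
K' ⊕ ipad = 45 41 50 36 36 36; K' ⊕ opad = 2f 2b 3a 5c 5c 5c.
Inner hash: sum = 69+65+80+54+54+54+178+244+22+189+74 = 1083 → 04 3b.
Outer hash (recomputed tag): sum = 47+43+58+92+92+92+4+59 = 487 → 01 e7.
Recomputed tag = 01e7; claimed = aee7 → mismatch.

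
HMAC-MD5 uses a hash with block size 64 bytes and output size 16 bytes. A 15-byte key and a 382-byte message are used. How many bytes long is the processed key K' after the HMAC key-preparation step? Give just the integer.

Key is 15 ≤ 64 bytes, zero-padded: |K'| = 64.

64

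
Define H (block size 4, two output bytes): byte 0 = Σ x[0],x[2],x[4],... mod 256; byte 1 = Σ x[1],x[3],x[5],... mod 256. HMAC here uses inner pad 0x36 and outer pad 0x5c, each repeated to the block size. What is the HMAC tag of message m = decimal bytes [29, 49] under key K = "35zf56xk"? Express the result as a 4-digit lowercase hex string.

Key "35zf56xk" = 33 35 7a 66 35 36 78 6b is 8 bytes > B = 4, so hash it first: H(key) = 5a 3c, then zero-pad to 4 bytes: K' = 5a 3c 00 00.
K' ⊕ ipad = 6c 0a 36 36.  K' ⊕ opad = 06 60 5c 5c.
Inner input = (K'⊕ipad) ∥ m = 6c 0a 36 36 ∥ 1d 31.
Inner hash: even-index sum = 191 mod 256 = 191; odd-index sum = 113 mod 256 = 113 → bf 71.
Outer input = (K'⊕opad) ∥ inner = 06 60 5c 5c ∥ bf 71.
Outer hash (tag): even-index sum = 289 mod 256 = 33; odd-index sum = 301 mod 256 = 45 → 21 2d.

212d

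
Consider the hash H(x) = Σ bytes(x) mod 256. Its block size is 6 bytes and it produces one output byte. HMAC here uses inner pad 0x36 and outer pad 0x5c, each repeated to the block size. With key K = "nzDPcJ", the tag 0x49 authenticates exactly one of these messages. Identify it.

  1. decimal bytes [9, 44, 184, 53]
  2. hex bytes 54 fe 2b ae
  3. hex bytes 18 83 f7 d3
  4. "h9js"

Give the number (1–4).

Key "nzDPcJ" = 6e 7a 44 50 63 4a is exactly B = 6 bytes: K' = 6e 7a 44 50 63 4a.
K' ⊕ ipad = 58 4c 72 66 55 7c; K' ⊕ opad = 32 26 18 0c 3f 16.
m1: inner = H(58 4c 72 66 55 7c 09 2c b8 35) = 6f; tag = H(32 26 18 0c 3f 16 6f) = 40
m2: inner = H(58 4c 72 66 55 7c 54 fe 2b ae) = 78; tag = H(32 26 18 0c 3f 16 78) = 49 ← matches
m3: inner = H(58 4c 72 66 55 7c 18 83 f7 d3) = b2; tag = H(32 26 18 0c 3f 16 b2) = 83
m4: inner = H(58 4c 72 66 55 7c 68 39 6a 73) = cb; tag = H(32 26 18 0c 3f 16 cb) = 9c

2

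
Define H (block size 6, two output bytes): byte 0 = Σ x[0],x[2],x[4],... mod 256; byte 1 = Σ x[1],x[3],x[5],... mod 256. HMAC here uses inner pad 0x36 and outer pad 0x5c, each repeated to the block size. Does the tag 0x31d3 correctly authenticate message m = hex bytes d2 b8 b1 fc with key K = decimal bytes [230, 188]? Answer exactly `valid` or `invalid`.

Key decimal bytes [230, 188] = e6 bc is 2 bytes ≤ B = 6; zero-pad to 6 bytes: K' = e6 bc 00 00 00 00.
K' ⊕ ipad = d0 8a 36 36 36 36; K' ⊕ opad = ba e0 5c 5c 5c 5c.
Inner hash: even-index sum = 703 mod 256 = 191; odd-index sum = 682 mod 256 = 170 → bf aa.
Outer hash (recomputed tag): even-index sum = 561 mod 256 = 49; odd-index sum = 578 mod 256 = 66 → 31 42.
Recomputed tag = 3142; claimed = 31d3 → mismatch.

invalid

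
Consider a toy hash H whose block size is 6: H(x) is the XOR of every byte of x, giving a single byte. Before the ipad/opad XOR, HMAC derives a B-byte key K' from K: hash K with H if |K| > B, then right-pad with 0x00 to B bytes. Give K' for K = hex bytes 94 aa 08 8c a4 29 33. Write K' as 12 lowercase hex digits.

|K| = 7 > B = 6, so first hash the key.
H(K): XOR 94⊕aa⊕08⊕8c⊕a4⊕29⊕33 = 04.
Zero-pad H(K) = 04 to 6 bytes: K' = 04 00 00 00 00 00.

040000000000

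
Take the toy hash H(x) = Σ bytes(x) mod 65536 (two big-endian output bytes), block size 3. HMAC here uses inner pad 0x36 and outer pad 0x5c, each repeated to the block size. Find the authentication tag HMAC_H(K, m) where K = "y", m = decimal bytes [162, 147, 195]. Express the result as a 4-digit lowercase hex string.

Key "y" = 79 is 1 byte ≤ B = 3; zero-pad to 3 bytes: K' = 79 00 00.
K' ⊕ ipad = 4f 36 36.  K' ⊕ opad = 25 5c 5c.
Inner input = (K'⊕ipad) ∥ m = 4f 36 36 ∥ a2 93 c3.
Inner hash: sum = 79+54+54+162+147+195 = 691 → 02 b3.
Outer input = (K'⊕opad) ∥ inner = 25 5c 5c ∥ 02 b3.
Outer hash (tag): sum = 37+92+92+2+179 = 402 → 01 92.

0192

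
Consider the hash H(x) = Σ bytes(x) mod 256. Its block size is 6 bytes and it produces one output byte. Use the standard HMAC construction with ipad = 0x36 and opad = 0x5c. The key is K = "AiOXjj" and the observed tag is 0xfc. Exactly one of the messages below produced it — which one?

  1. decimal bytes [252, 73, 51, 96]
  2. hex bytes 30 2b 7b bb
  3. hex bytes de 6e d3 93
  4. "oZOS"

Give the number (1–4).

Key "AiOXjj" = 41 69 4f 58 6a 6a is exactly B = 6 bytes: K' = 41 69 4f 58 6a 6a.
K' ⊕ ipad = 77 5f 79 6e 5c 5c; K' ⊕ opad = 1d 35 13 04 36 36.
m1: inner = H(77 5f 79 6e 5c 5c fc 49 33 60) = 4d; tag = H(1d 35 13 04 36 36 4d) = 22
m2: inner = H(77 5f 79 6e 5c 5c 30 2b 7b bb) = 06; tag = H(1d 35 13 04 36 36 06) = db
m3: inner = H(77 5f 79 6e 5c 5c de 6e d3 93) = 27; tag = H(1d 35 13 04 36 36 27) = fc ← matches
m4: inner = H(77 5f 79 6e 5c 5c 6f 5a 4f 53) = e0; tag = H(1d 35 13 04 36 36 e0) = b5

3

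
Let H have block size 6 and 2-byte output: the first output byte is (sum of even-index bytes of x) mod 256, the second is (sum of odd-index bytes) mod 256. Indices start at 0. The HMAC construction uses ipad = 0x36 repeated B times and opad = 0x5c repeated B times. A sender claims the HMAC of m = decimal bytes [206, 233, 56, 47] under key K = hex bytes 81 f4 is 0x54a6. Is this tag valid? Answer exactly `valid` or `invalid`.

Key hex bytes 81 f4 is 2 bytes ≤ B = 6; zero-pad to 6 bytes: K' = 81 f4 00 00 00 00.
K' ⊕ ipad = b7 c2 36 36 36 36; K' ⊕ opad = dd a8 5c 5c 5c 5c.
Inner hash: even-index sum = 553 mod 256 = 41; odd-index sum = 582 mod 256 = 70 → 29 46.
Outer hash (recomputed tag): even-index sum = 446 mod 256 = 190; odd-index sum = 422 mod 256 = 166 → be a6.
Recomputed tag = bea6; claimed = 54a6 → mismatch.

invalid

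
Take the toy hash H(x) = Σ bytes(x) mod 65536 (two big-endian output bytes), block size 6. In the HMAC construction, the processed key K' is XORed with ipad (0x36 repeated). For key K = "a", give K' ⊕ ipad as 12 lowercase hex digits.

Key "a" = 61 is 1 byte ≤ B = 6; zero-pad to 6 bytes: K' = 61 00 00 00 00 00.
XOR each byte with 0x36: 61⊕36=57, 00⊕36=36, 00⊕36=36, 00⊕36=36, 00⊕36=36, 00⊕36=36.

573636363636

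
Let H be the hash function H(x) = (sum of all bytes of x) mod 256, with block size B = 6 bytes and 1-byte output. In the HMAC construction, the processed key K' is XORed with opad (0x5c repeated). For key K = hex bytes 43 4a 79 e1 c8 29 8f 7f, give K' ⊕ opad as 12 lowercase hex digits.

ba5c5c5c5c5c

Key hex bytes 43 4a 79 e1 c8 29 8f 7f is 8 bytes > B = 6, so hash it first: H(key) = e6, then zero-pad to 6 bytes: K' = e6 00 00 00 00 00.
XOR each byte with 0x5c: e6⊕5c=ba, 00⊕5c=5c, 00⊕5c=5c, 00⊕5c=5c, 00⊕5c=5c, 00⊕5c=5c.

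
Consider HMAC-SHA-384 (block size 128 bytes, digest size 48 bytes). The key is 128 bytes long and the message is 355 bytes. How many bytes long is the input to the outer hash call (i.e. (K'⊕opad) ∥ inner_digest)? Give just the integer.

176

Key is 128 ≤ 128 bytes, zero-padded: |K'| = 128.
Outer input = (K'⊕opad) ∥ H(inner) → 128 + 48 = 176 bytes.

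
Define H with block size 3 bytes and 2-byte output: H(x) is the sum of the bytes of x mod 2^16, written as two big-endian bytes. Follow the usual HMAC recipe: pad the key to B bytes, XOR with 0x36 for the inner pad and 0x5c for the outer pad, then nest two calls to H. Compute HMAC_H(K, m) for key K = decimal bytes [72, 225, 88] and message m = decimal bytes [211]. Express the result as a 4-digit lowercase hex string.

016d

Key decimal bytes [72, 225, 88] = 48 e1 58 is exactly B = 3 bytes: K' = 48 e1 58.
K' ⊕ ipad = 7e d7 6e.  K' ⊕ opad = 14 bd 04.
Inner input = (K'⊕ipad) ∥ m = 7e d7 6e ∥ d3.
Inner hash: sum = 126+215+110+211 = 662 → 02 96.
Outer input = (K'⊕opad) ∥ inner = 14 bd 04 ∥ 02 96.
Outer hash (tag): sum = 20+189+4+2+150 = 365 → 01 6d.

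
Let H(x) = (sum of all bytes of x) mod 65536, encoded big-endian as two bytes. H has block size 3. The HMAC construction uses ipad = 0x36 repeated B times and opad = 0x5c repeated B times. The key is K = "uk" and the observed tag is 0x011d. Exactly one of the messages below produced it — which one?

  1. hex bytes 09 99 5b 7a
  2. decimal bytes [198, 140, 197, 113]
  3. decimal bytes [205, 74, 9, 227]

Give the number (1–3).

Key "uk" = 75 6b is 2 bytes ≤ B = 3; zero-pad to 3 bytes: K' = 75 6b 00.
K' ⊕ ipad = 43 5d 36; K' ⊕ opad = 29 37 5c.
m1: inner = H(43 5d 36 09 99 5b 7a) = 02 4d; tag = H(29 37 5c 02 4d) = 010b
m2: inner = H(43 5d 36 c6 8c c5 71) = 03 5e; tag = H(29 37 5c 03 5e) = 011d ← matches
m3: inner = H(43 5d 36 cd 4a 09 e3) = 02 d9; tag = H(29 37 5c 02 d9) = 0197

2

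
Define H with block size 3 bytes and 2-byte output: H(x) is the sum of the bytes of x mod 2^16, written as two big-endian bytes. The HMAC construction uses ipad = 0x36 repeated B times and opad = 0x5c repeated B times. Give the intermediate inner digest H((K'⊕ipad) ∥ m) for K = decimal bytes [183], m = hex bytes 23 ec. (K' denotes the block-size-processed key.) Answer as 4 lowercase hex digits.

01fc

Key decimal bytes [183] = b7 is 1 byte ≤ B = 3; zero-pad to 3 bytes: K' = b7 00 00.
K' ⊕ ipad = 81 36 36.
Inner input = 81 36 36 ∥ 23 ec.
Inner hash: sum = 129+54+54+35+236 = 508 → 01 fc.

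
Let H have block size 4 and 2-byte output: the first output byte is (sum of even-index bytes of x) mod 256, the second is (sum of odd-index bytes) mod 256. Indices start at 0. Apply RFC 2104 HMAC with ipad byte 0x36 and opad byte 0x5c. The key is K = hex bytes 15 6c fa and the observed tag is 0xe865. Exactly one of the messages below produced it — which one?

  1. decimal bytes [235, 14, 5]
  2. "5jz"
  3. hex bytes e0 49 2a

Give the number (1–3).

3

Key hex bytes 15 6c fa is 3 bytes ≤ B = 4; zero-pad to 4 bytes: K' = 15 6c fa 00.
K' ⊕ ipad = 23 5a cc 36; K' ⊕ opad = 49 30 a6 5c.
m1: inner = H(23 5a cc 36 eb 0e 05) = df 9e; tag = H(49 30 a6 5c df 9e) = ce2a
m2: inner = H(23 5a cc 36 35 6a 7a) = 9e fa; tag = H(49 30 a6 5c 9e fa) = 8d86
m3: inner = H(23 5a cc 36 e0 49 2a) = f9 d9; tag = H(49 30 a6 5c f9 d9) = e865 ← matches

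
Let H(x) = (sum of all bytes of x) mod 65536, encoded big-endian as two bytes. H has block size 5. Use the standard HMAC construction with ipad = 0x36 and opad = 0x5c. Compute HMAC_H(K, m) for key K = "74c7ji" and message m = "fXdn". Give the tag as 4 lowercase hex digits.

Key "74c7ji" = 37 34 63 37 6a 69 is 6 bytes > B = 5, so hash it first: H(key) = 01 d8, then zero-pad to 5 bytes: K' = 01 d8 00 00 00.
K' ⊕ ipad = 37 ee 36 36 36.  K' ⊕ opad = 5d 84 5c 5c 5c.
Inner input = (K'⊕ipad) ∥ m = 37 ee 36 36 36 ∥ 66 58 64 6e.
Inner hash: sum = 55+238+54+54+54+102+88+100+110 = 855 → 03 57.
Outer input = (K'⊕opad) ∥ inner = 5d 84 5c 5c 5c ∥ 03 57.
Outer hash (tag): sum = 93+132+92+92+92+3+87 = 591 → 02 4f.

024f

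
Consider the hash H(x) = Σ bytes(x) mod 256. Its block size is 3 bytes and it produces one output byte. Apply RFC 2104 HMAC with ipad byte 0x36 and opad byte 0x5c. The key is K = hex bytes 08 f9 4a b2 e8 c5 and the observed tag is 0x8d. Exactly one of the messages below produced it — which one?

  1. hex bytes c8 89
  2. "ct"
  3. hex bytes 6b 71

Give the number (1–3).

2

Key hex bytes 08 f9 4a b2 e8 c5 is 6 bytes > B = 3, so hash it first: H(key) = aa, then zero-pad to 3 bytes: K' = aa 00 00.
K' ⊕ ipad = 9c 36 36; K' ⊕ opad = f6 5c 5c.
m1: inner = H(9c 36 36 c8 89) = 59; tag = H(f6 5c 5c 59) = 07
m2: inner = H(9c 36 36 63 74) = df; tag = H(f6 5c 5c df) = 8d ← matches
m3: inner = H(9c 36 36 6b 71) = e4; tag = H(f6 5c 5c e4) = 92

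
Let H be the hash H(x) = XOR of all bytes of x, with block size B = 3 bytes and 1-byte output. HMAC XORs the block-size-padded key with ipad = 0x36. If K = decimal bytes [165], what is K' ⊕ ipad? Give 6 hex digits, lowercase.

Key decimal bytes [165] = a5 is 1 byte ≤ B = 3; zero-pad to 3 bytes: K' = a5 00 00.
XOR each byte with 0x36: a5⊕36=93, 00⊕36=36, 00⊕36=36.

933636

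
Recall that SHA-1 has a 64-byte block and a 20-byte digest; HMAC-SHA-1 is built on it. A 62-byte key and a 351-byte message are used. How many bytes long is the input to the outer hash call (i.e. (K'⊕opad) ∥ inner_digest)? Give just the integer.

Key is 62 ≤ 64 bytes, zero-padded: |K'| = 64.
Outer input = (K'⊕opad) ∥ H(inner) → 64 + 20 = 84 bytes.

84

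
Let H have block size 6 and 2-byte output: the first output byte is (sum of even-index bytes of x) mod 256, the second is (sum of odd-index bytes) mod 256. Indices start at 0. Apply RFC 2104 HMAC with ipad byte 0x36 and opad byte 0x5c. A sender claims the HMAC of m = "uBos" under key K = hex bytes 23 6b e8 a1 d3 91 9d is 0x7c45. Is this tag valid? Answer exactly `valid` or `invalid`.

Key hex bytes 23 6b e8 a1 d3 91 9d is 7 bytes > B = 6, so hash it first: H(key) = 7b 9d, then zero-pad to 6 bytes: K' = 7b 9d 00 00 00 00.
K' ⊕ ipad = 4d ab 36 36 36 36; K' ⊕ opad = 27 c1 5c 5c 5c 5c.
Inner hash: even-index sum = 413 mod 256 = 157; odd-index sum = 460 mod 256 = 204 → 9d cc.
Outer hash (recomputed tag): even-index sum = 380 mod 256 = 124; odd-index sum = 581 mod 256 = 69 → 7c 45.
Recomputed tag = 7c45; claimed = 7c45 → match.

valid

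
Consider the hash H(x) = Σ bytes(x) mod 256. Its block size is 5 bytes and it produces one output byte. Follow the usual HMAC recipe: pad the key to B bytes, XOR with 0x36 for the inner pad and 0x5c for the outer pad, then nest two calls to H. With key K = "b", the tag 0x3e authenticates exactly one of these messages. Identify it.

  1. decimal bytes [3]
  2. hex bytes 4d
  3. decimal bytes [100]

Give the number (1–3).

Key "b" = 62 is 1 byte ≤ B = 5; zero-pad to 5 bytes: K' = 62 00 00 00 00.
K' ⊕ ipad = 54 36 36 36 36; K' ⊕ opad = 3e 5c 5c 5c 5c.
m1: inner = H(54 36 36 36 36 03) = 2f; tag = H(3e 5c 5c 5c 5c 2f) = dd
m2: inner = H(54 36 36 36 36 4d) = 79; tag = H(3e 5c 5c 5c 5c 79) = 27
m3: inner = H(54 36 36 36 36 64) = 90; tag = H(3e 5c 5c 5c 5c 90) = 3e ← matches

3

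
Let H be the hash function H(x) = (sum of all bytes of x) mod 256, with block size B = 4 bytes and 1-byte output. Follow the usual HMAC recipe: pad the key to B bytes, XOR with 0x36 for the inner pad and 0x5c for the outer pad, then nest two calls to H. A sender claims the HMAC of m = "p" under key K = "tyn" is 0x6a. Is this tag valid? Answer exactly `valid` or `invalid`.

Key "tyn" = 74 79 6e is 3 bytes ≤ B = 4; zero-pad to 4 bytes: K' = 74 79 6e 00.
K' ⊕ ipad = 42 4f 58 36; K' ⊕ opad = 28 25 32 5c.
Inner hash: sum = 66+79+88+54+112 = 399; mod 256 = 143 → 8f.
Outer hash (recomputed tag): sum = 40+37+50+92+143 = 362; mod 256 = 106 → 6a.
Recomputed tag = 6a; claimed = 6a → match.

valid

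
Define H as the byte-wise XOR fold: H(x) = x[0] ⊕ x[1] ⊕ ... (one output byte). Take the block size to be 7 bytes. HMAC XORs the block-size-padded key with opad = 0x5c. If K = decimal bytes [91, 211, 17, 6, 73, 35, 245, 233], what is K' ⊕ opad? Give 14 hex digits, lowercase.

b55c5c5c5c5c5c

Key decimal bytes [91, 211, 17, 6, 73, 35, 245, 233] = 5b d3 11 06 49 23 f5 e9 is 8 bytes > B = 7, so hash it first: H(key) = e9, then zero-pad to 7 bytes: K' = e9 00 00 00 00 00 00.
XOR each byte with 0x5c: e9⊕5c=b5, 00⊕5c=5c, 00⊕5c=5c, 00⊕5c=5c, 00⊕5c=5c, 00⊕5c=5c, 00⊕5c=5c.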